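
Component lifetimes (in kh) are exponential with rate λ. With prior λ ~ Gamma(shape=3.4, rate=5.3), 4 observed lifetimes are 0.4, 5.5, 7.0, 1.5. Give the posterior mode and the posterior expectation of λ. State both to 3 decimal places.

posterior mode = 0.325, posterior expectation = 0.376

Σ times = 14.4. Posterior: Gamma(shape = 3.4+4 = 7.4, rate = 5.3+14.4 = 19.7).
Mode = (α−1)/β = 6.4/19.7 = 0.325.
Mean = α/β = 7.4/19.7 = 0.376.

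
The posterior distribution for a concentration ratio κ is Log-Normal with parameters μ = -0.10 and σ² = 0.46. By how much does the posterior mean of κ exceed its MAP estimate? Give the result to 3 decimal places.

Mode = exp(μ − σ²) = exp(-0.56) = 0.571.
Mean = exp(μ + σ²/2) = exp(0.130) = 1.139.
Difference = 1.139 − 0.571 = 0.568.

0.568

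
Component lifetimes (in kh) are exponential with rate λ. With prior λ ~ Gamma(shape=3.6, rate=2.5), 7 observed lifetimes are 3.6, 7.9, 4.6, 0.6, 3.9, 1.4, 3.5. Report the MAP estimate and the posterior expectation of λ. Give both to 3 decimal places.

Σ times = 25.5. Posterior: Gamma(shape = 3.6+7 = 10.6, rate = 2.5+25.5 = 28.0).
Mode = (α−1)/β = 9.6/28.0 = 0.343.
Mean = α/β = 10.6/28.0 = 0.379.

MAP = 0.343, posterior mean = 0.379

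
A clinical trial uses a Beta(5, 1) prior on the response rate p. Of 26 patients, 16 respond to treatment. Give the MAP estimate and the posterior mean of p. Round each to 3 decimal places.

MAP: 0.667. Posterior mean: 0.656.

Posterior: Beta(5+16, 1+10) = Beta(21, 11).
Mode = (21−1)/(21+11−2) = 20/30 = 0.667.
Mean = 21/(21+11) = 21/32 = 0.656.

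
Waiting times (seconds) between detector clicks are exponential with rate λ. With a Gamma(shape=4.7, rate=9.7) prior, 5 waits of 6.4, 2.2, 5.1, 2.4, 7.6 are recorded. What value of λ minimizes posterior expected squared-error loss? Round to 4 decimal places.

0.2904

Σ times = 23.7. Posterior: Gamma(shape = 4.7+5 = 9.7, rate = 9.7+23.7 = 33.4).
Mode = (α−1)/β = 8.7/33.4 = 0.2605.
Mean = α/β = 9.7/33.4 = 0.2904.
Squared-error loss ⇒ the optimal estimator is the posterior mean.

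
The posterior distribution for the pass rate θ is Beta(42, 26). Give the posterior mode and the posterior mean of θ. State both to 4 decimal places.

Mode = (42−1)/(42+26−2) = 41/66 = 0.6212.
Mean = 42/(42+26) = 42/68 = 0.6176.
The posterior is left-skewed, so the mode exceeds the mean.

MAP = 0.6212, posterior mean = 0.6176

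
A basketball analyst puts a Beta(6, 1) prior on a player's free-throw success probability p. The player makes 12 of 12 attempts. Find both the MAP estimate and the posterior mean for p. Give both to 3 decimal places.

MAP: 1.000. Posterior mean: 0.947.

Posterior: Beta(6+12, 1+0) = Beta(18, 1).
Since β = 1 ≤ 1 and α > 1, the Beta density is monotone increasing on [0,1]; the mode is at 1.
Mean = 18/(18+1) = 0.947.
Left-skewed posterior ⇒ mean < mode.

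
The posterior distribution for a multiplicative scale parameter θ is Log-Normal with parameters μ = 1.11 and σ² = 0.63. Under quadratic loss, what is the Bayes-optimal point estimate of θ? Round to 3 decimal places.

Mode = exp(μ − σ²) = exp(0.48) = 1.616.
Mean = exp(μ + σ²/2) = exp(1.425) = 4.158.
Quadratic loss ⇒ the optimal estimator is the posterior mean.

4.158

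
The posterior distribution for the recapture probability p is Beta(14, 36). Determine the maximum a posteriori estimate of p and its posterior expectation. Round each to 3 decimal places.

Mode = (14−1)/(14+36−2) = 13/48 = 0.271.
Mean = 14/(14+36) = 14/50 = 0.280.
Right-skewed posterior ⇒ mode < mean.

maximum a posteriori estimate = 0.271, posterior expectation = 0.280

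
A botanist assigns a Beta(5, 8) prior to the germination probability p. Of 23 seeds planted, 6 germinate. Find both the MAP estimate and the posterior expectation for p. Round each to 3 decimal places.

Posterior: Beta(5+6, 8+17) = Beta(11, 25).
Mode = (11−1)/(11+25−2) = 10/34 = 0.294.
Mean = 11/(11+25) = 11/36 = 0.306.
The posterior is right-skewed, so the mean exceeds the mode.

p_MAP = 0.294, E[p|data] = 0.306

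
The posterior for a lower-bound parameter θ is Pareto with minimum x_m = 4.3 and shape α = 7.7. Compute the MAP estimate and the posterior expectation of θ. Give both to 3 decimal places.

The Pareto density is strictly decreasing on [x_m, ∞), so the mode is x_m = 4.300.
Mean = α·x_m/(α−1) = 7.7·4.3/6.7 = 4.942.

θ_MAP = 4.300, E[θ|data] = 4.942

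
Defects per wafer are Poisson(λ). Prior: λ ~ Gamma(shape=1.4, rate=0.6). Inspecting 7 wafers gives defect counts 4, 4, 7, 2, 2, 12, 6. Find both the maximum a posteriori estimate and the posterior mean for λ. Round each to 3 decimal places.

Σ counts = 37. Posterior: Gamma(shape = 1.4+37 = 38.4, rate = 0.6+7 = 7.6).
Mode = (α−1)/β = 37.4/7.6 = 4.921.
Mean = α/β = 38.4/7.6 = 5.053.
Right-skewed posterior ⇒ mode < mean.

MAP = 4.921, posterior mean = 5.053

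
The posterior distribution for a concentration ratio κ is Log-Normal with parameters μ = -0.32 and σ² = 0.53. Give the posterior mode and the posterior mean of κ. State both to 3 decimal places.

MAP: 0.427. Posterior mean: 0.946.

Mode = exp(μ − σ²) = exp(-0.85) = 0.427.
Mean = exp(μ + σ²/2) = exp(-0.055) = 0.946.
The posterior is right-skewed, so the mean exceeds the mode.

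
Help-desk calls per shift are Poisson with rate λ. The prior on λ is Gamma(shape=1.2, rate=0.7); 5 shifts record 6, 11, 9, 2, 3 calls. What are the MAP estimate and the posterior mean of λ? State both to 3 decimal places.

MAP estimate = 5.474, posterior mean = 5.649

Σ counts = 31. Posterior: Gamma(shape = 1.2+31 = 32.2, rate = 0.7+5 = 5.7).
Mode = (α−1)/β = 31.2/5.7 = 5.474.
Mean = α/β = 32.2/5.7 = 5.649.
The posterior is right-skewed, so the mean exceeds the mode.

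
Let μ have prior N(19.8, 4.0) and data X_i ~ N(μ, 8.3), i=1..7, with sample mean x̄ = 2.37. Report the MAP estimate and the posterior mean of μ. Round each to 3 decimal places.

MAP = 6.355, posterior mean = 6.355

Posterior for μ is Normal. Precision-weighted mean: (1/4.0·19.8 + 7/8.3·2.37) / (1/4.0 + 7/8.3) = 6.355.
A Normal posterior is symmetric, so mode = mean.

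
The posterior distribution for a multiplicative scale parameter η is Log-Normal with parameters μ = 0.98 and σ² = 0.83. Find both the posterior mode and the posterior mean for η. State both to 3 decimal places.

Mode = exp(μ − σ²) = exp(0.15) = 1.162.
Mean = exp(μ + σ²/2) = exp(1.395) = 4.035.

MAP = 1.162; posterior mean = 4.035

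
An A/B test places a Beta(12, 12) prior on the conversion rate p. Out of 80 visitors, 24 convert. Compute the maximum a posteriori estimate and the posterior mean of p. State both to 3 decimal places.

MAP: 0.343. Posterior mean: 0.346.

Posterior: Beta(12+24, 12+56) = Beta(36, 68).
Mode = (36−1)/(36+68−2) = 35/102 = 0.343.
Mean = 36/(36+68) = 36/104 = 0.346.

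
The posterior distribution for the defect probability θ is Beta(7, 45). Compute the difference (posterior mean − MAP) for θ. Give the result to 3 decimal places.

Mode = (7−1)/(7+45−2) = 6/50 = 0.120.
Mean = 7/(7+45) = 7/52 = 0.135.
Difference = 0.135 − 0.120 = 0.015.
Right-skewed posterior ⇒ mode < mean.

0.015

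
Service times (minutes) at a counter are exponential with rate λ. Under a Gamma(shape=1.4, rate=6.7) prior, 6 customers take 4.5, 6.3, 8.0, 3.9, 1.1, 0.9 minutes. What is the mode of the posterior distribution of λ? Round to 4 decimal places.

Σ times = 24.7. Posterior: Gamma(shape = 1.4+6 = 7.4, rate = 6.7+24.7 = 31.4).
Mode = (α−1)/β = 6.4/31.4 = 0.2038.
Mean = α/β = 7.4/31.4 = 0.2357.
This is the posterior mode — the MAP estimate.

0.2038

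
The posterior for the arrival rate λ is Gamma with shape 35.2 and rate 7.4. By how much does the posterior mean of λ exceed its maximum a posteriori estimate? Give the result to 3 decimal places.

Mode = (α−1)/β = 34.2/7.4 = 4.622.
Mean = α/β = 35.2/7.4 = 4.757.
Difference = 4.757 − 4.622 = 0.135.
Mean > mode: the posterior has a right tail.

0.135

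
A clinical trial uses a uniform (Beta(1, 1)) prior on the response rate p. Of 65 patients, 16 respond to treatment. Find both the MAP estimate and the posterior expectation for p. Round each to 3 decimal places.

Posterior: Beta(1+16, 1+49) = Beta(17, 50).
Mode = (17−1)/(17+50−2) = 16/65 = 0.246.
With a flat prior the MAP equals the MLE, 16/65.
Mean = 17/(17+50) = 17/67 = 0.254.

MAP = 0.246, posterior mean = 0.254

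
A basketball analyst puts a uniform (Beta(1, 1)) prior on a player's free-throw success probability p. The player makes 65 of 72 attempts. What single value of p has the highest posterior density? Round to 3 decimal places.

0.903

Posterior: Beta(1+65, 1+7) = Beta(66, 8).
Mode = (66−1)/(66+8−2) = 65/72 = 0.903.
With a flat prior the MAP equals the MLE, 65/72.
Mean = 66/(66+8) = 66/74 = 0.892.
This is the posterior mode — the MAP estimate.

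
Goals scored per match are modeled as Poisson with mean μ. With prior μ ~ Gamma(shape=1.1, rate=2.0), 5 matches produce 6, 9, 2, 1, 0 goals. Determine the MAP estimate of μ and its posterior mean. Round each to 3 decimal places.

Σ counts = 18. Posterior: Gamma(shape = 1.1+18 = 19.1, rate = 2.0+5 = 7.0).
Mode = (α−1)/β = 18.1/7.0 = 2.586.
Mean = α/β = 19.1/7.0 = 2.729.

MAP = 2.586; posterior mean = 2.729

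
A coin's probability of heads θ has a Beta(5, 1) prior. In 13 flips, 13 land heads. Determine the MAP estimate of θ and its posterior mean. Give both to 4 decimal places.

MAP estimate = 1.0000, posterior mean = 0.9474

Posterior: Beta(5+13, 1+0) = Beta(18, 1).
Since β = 1 ≤ 1 and α > 1, the Beta density is monotone increasing on [0,1]; the mode is at 1.
Mean = 18/(18+1) = 0.9474.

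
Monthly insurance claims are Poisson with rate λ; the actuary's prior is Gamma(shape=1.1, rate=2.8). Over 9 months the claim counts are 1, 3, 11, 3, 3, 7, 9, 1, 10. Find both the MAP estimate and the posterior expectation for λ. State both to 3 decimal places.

Σ counts = 48. Posterior: Gamma(shape = 1.1+48 = 49.1, rate = 2.8+9 = 11.8).
Mode = (α−1)/β = 48.1/11.8 = 4.076.
Mean = α/β = 49.1/11.8 = 4.161.

MAP estimate = 4.076, posterior expectation = 4.161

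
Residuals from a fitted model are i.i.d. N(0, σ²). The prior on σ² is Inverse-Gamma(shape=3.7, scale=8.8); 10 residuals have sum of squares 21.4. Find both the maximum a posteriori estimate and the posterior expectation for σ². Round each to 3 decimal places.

Posterior: Inverse-Gamma(shape = 3.7+10/2 = 8.7, scale = 8.8+21.4/2 = 19.5).
Mode = β/(α+1) = 19.5/9.7 = 2.010.
Mean = β/(α−1) = 19.5/7.7 = 2.532.
Mean > mode: the posterior has a right tail.

MAP: 2.010. Posterior mean: 2.532.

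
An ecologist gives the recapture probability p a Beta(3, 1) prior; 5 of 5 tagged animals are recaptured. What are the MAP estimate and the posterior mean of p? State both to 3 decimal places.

p_MAP = 1.000, E[p|data] = 0.889

Posterior: Beta(3+5, 1+0) = Beta(8, 1).
Since β = 1 ≤ 1 and α > 1, the Beta density is monotone increasing on [0,1]; the mode is at 1.
Mean = 8/(8+1) = 0.889.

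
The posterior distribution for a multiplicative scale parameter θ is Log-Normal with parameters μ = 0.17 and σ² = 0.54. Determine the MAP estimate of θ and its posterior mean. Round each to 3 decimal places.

θ_MAP = 0.691, E[θ|data] = 1.553

Mode = exp(μ − σ²) = exp(-0.37) = 0.691.
Mean = exp(μ + σ²/2) = exp(0.440) = 1.553.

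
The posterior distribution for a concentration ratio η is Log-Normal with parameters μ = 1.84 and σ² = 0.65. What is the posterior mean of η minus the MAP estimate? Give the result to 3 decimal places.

Mode = exp(μ − σ²) = exp(1.19) = 3.287.
Mean = exp(μ + σ²/2) = exp(2.165) = 8.715.
Difference = 8.715 − 3.287 = 5.428.

5.428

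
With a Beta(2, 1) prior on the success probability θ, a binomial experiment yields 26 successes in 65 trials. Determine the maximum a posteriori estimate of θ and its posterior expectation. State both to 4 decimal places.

MAP = 0.4091, posterior mean = 0.4118

Posterior: Beta(2+26, 1+39) = Beta(28, 40).
Mode = (28−1)/(28+40−2) = 27/66 = 0.4091.
Mean = 28/(28+40) = 28/68 = 0.4118.
The posterior is right-skewed, so the mean exceeds the mode.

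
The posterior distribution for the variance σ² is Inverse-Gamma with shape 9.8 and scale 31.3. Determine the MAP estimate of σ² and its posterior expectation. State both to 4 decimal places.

Mode = β/(α+1) = 31.3/10.8 = 2.8981.
Mean = β/(α−1) = 31.3/8.8 = 3.5568.

MAP: 2.8981. Posterior mean: 3.5568.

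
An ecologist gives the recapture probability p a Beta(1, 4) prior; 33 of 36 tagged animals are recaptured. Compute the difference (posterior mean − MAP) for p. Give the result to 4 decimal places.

Posterior: Beta(1+33, 4+3) = Beta(34, 7).
Mode = (34−1)/(34+7−2) = 33/39 = 0.8462.
Mean = 34/(34+7) = 34/41 = 0.8293.
Difference = 0.8293 − 0.8462 = -0.0169.

-0.0169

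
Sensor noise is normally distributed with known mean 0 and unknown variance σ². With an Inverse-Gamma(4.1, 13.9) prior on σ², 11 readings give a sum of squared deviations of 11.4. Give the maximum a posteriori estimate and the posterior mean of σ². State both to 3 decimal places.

MAP: 1.849. Posterior mean: 2.279.

Posterior: Inverse-Gamma(shape = 4.1+11/2 = 9.6, scale = 13.9+11.4/2 = 19.6).
Mode = β/(α+1) = 19.6/10.6 = 1.849.
Mean = β/(α−1) = 19.6/8.6 = 2.279.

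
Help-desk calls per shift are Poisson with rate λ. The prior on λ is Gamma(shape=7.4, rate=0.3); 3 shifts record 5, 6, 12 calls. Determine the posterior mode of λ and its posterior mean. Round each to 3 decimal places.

λ_MAP = 8.909, E[λ|data] = 9.212

Σ counts = 23. Posterior: Gamma(shape = 7.4+23 = 30.4, rate = 0.3+3 = 3.3).
Mode = (α−1)/β = 29.4/3.3 = 8.909.
Mean = α/β = 30.4/3.3 = 9.212.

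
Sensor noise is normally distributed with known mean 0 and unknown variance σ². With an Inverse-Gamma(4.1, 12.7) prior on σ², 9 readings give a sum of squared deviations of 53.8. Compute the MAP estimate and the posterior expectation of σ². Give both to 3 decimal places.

Posterior: Inverse-Gamma(shape = 4.1+9/2 = 8.6, scale = 12.7+53.8/2 = 39.6).
Mode = β/(α+1) = 39.6/9.6 = 4.125.
Mean = β/(α−1) = 39.6/7.6 = 5.211.

MAP = 4.125, posterior mean = 5.211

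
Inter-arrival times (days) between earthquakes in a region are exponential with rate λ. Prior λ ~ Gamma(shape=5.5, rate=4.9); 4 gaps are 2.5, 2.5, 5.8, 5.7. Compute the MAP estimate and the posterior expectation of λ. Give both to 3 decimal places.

MAP = 0.397, posterior mean = 0.444

Σ times = 16.5. Posterior: Gamma(shape = 5.5+4 = 9.5, rate = 4.9+16.5 = 21.4).
Mode = (α−1)/β = 8.5/21.4 = 0.397.
Mean = α/β = 9.5/21.4 = 0.444.
The mean is pulled above the mode by the posterior's right skew.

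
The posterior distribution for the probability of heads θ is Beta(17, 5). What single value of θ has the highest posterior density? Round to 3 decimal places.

Mode = (17−1)/(17+5−2) = 16/20 = 0.800.
Mean = 17/(17+5) = 17/22 = 0.773.
This is the posterior mode — the MAP estimate.

0.800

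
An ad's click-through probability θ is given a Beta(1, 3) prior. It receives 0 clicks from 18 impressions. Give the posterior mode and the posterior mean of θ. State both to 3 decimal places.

Posterior: Beta(1+0, 3+18) = Beta(1, 21).
Since α = 1 ≤ 1 and β > 1, the Beta density is monotone decreasing on [0,1]; the mode is at 0.
Mean = 1/(1+21) = 0.045.
Mean > mode: the posterior has a right tail.

MAP = 0.000; posterior mean = 0.045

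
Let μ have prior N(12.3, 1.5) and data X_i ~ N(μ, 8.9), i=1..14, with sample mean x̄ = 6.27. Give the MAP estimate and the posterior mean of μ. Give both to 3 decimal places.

Posterior for μ is Normal. Precision-weighted mean: (1/1.5·12.3 + 14/8.9·6.27) / (1/1.5 + 14/8.9) = 8.065.
A Normal posterior is symmetric, so mode = mean.

MAP estimate = 8.065, posterior mean = 8.065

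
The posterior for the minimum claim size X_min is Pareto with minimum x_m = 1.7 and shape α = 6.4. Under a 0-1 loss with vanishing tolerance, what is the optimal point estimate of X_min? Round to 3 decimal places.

The Pareto density is strictly decreasing on [x_m, ∞), so the mode is x_m = 1.700.
Mean = α·x_m/(α−1) = 6.4·1.7/5.4 = 2.015.
This is the posterior mode — the MAP estimate.

1.700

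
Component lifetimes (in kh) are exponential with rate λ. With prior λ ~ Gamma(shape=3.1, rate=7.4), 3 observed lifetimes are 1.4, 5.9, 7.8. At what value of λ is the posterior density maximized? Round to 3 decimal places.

Σ times = 15.1. Posterior: Gamma(shape = 3.1+3 = 6.1, rate = 7.4+15.1 = 22.5).
Mode = (α−1)/β = 5.1/22.5 = 0.227.
Mean = α/β = 6.1/22.5 = 0.271.
This is the posterior mode — the MAP estimate.

0.227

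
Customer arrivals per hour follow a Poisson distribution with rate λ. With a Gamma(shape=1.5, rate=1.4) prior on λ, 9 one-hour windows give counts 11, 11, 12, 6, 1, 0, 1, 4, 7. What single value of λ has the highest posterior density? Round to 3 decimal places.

Σ counts = 53. Posterior: Gamma(shape = 1.5+53 = 54.5, rate = 1.4+9 = 10.4).
Mode = (α−1)/β = 53.5/10.4 = 5.144.
Mean = α/β = 54.5/10.4 = 5.240.
This is the posterior mode — the MAP estimate.

5.144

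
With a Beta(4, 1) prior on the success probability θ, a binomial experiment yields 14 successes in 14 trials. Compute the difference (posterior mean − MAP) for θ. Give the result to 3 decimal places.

Posterior: Beta(4+14, 1+0) = Beta(18, 1).
Since β = 1 ≤ 1 and α > 1, the Beta density is monotone increasing on [0,1]; the mode is at 1.
Mean = 18/(18+1) = 0.947.
Difference = 0.947 − 1.000 = -0.053.
The mean is pulled below the mode by the posterior's left skew.

-0.053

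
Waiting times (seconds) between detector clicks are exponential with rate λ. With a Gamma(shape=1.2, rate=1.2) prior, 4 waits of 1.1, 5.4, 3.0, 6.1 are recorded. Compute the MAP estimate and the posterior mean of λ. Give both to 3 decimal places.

λ_MAP = 0.250, E[λ|data] = 0.310

Σ times = 15.6. Posterior: Gamma(shape = 1.2+4 = 5.2, rate = 1.2+15.6 = 16.8).
Mode = (α−1)/β = 4.2/16.8 = 0.250.
Mean = α/β = 5.2/16.8 = 0.310.
Right-skewed posterior ⇒ mode < mean.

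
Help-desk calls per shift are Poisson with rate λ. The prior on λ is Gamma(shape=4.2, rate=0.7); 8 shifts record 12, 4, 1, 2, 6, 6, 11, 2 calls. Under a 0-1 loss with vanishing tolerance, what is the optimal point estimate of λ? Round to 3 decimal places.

Σ counts = 44. Posterior: Gamma(shape = 4.2+44 = 48.2, rate = 0.7+8 = 8.7).
Mode = (α−1)/β = 47.2/8.7 = 5.425.
Mean = α/β = 48.2/8.7 = 5.540.
This is the posterior mode — the MAP estimate.

5.425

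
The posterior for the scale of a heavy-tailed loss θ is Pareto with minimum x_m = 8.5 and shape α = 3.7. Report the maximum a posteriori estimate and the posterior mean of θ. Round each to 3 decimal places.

maximum a posteriori estimate = 8.500, posterior mean = 11.648

The Pareto density is strictly decreasing on [x_m, ∞), so the mode is x_m = 8.500.
Mean = α·x_m/(α−1) = 3.7·8.5/2.7 = 11.648.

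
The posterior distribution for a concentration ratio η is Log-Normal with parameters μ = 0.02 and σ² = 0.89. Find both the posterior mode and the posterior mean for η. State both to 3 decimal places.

Mode = exp(μ − σ²) = exp(-0.87) = 0.419.
Mean = exp(μ + σ²/2) = exp(0.465) = 1.592.

MAP = 0.419, posterior mean = 1.592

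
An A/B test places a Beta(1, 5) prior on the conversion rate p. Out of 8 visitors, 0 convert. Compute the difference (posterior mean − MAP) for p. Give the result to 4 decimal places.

0.0714

Posterior: Beta(1+0, 5+8) = Beta(1, 13).
Since α = 1 ≤ 1 and β > 1, the Beta density is monotone decreasing on [0,1]; the mode is at 0.
Mean = 1/(1+13) = 0.0714.
Difference = 0.0714 − 0.0000 = 0.0714.
The mean is pulled above the mode by the posterior's right skew.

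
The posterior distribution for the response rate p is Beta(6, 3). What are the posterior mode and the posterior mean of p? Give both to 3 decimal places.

Mode = (6−1)/(6+3−2) = 5/7 = 0.714.
Mean = 6/(6+3) = 6/9 = 0.667.

MAP = 0.714, posterior mean = 0.667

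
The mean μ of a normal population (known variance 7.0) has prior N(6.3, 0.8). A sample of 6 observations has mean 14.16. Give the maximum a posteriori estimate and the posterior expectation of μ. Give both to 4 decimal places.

Posterior for μ is Normal. Precision-weighted mean: (1/0.8·6.3 + 6/7.0·14.16) / (1/0.8 + 6/7.0) = 9.4973.
A Normal posterior is symmetric, so mode = mean.

μ_MAP = 9.4973, E[μ|data] = 9.4973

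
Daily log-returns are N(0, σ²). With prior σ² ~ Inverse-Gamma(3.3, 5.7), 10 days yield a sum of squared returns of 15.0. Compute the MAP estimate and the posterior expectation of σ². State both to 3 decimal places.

Posterior: Inverse-Gamma(shape = 3.3+10/2 = 8.3, scale = 5.7+15.0/2 = 13.2).
Mode = β/(α+1) = 13.2/9.3 = 1.419.
Mean = β/(α−1) = 13.2/7.3 = 1.808.

MAP: 1.419. Posterior mean: 1.808.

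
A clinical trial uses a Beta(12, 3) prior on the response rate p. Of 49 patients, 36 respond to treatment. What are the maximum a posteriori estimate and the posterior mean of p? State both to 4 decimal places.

p_MAP = 0.7581, E[p|data] = 0.7500

Posterior: Beta(12+36, 3+13) = Beta(48, 16).
Mode = (48−1)/(48+16−2) = 47/62 = 0.7581.
Mean = 48/(48+16) = 48/64 = 0.7500.
Left-skewed posterior ⇒ mean < mode.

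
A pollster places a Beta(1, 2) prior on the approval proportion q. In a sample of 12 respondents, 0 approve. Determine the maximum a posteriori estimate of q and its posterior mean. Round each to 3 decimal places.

maximum a posteriori estimate = 0.000, posterior mean = 0.067

Posterior: Beta(1+0, 2+12) = Beta(1, 14).
Since α = 1 ≤ 1 and β > 1, the Beta density is monotone decreasing on [0,1]; the mode is at 0.
Mean = 1/(1+14) = 0.067.
The mean is pulled above the mode by the posterior's right skew.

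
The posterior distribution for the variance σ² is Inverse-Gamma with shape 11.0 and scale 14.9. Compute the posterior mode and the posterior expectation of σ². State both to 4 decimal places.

σ²_MAP = 1.2417, E[σ²|data] = 1.4900

Mode = β/(α+1) = 14.9/12.0 = 1.2417.
Mean = β/(α−1) = 14.9/10.0 = 1.4900.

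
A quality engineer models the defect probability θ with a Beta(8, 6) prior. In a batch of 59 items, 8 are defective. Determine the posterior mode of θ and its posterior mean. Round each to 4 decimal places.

MAP = 0.2113; posterior mean = 0.2192

Posterior: Beta(8+8, 6+51) = Beta(16, 57).
Mode = (16−1)/(16+57−2) = 15/71 = 0.2113.
Mean = 16/(16+57) = 16/73 = 0.2192.
The mean is pulled above the mode by the posterior's right skew.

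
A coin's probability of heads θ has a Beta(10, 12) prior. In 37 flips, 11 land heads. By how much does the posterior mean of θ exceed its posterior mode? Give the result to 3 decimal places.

0.005

Posterior: Beta(10+11, 12+26) = Beta(21, 38).
Mode = (21−1)/(21+38−2) = 20/57 = 0.351.
Mean = 21/(21+38) = 21/59 = 0.356.
Difference = 0.356 − 0.351 = 0.005.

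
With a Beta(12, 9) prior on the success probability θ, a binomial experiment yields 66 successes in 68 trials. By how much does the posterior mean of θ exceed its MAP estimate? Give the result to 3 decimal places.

-0.009

Posterior: Beta(12+66, 9+2) = Beta(78, 11).
Mode = (78−1)/(78+11−2) = 77/87 = 0.885.
Mean = 78/(78+11) = 78/89 = 0.876.
Difference = 0.876 − 0.885 = -0.009.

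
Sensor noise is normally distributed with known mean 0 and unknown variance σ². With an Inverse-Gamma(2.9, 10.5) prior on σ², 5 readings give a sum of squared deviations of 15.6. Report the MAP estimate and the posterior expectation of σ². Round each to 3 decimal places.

Posterior: Inverse-Gamma(shape = 2.9+5/2 = 5.4, scale = 10.5+15.6/2 = 18.3).
Mode = β/(α+1) = 18.3/6.4 = 2.859.
Mean = β/(α−1) = 18.3/4.4 = 4.159.
The posterior is right-skewed, so the mean exceeds the mode.

MAP = 2.859; posterior mean = 4.159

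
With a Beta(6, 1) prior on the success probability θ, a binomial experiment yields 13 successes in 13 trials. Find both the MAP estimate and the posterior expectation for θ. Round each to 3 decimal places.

θ_MAP = 1.000, E[θ|data] = 0.950

Posterior: Beta(6+13, 1+0) = Beta(19, 1).
Since β = 1 ≤ 1 and α > 1, the Beta density is monotone increasing on [0,1]; the mode is at 1.
Mean = 19/(19+1) = 0.950.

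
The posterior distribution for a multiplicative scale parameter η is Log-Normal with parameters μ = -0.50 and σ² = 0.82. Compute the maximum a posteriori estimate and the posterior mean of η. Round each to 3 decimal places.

Mode = exp(μ − σ²) = exp(-1.32) = 0.267.
Mean = exp(μ + σ²/2) = exp(-0.090) = 0.914.

MAP = 0.267, posterior mean = 0.914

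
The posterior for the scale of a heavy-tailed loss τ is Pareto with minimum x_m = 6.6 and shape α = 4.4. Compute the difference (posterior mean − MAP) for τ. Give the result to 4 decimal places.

1.9412

The Pareto density is strictly decreasing on [x_m, ∞), so the mode is x_m = 6.6000.
Mean = α·x_m/(α−1) = 4.4·6.6/3.4 = 8.5412.
Difference = 8.5412 − 6.6000 = 1.9412.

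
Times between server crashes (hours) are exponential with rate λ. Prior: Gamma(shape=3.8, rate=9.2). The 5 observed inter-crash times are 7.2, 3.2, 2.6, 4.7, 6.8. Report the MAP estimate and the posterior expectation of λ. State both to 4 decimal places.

Σ times = 24.5. Posterior: Gamma(shape = 3.8+5 = 8.8, rate = 9.2+24.5 = 33.7).
Mode = (α−1)/β = 7.8/33.7 = 0.2315.
Mean = α/β = 8.8/33.7 = 0.2611.

MAP = 0.2315, posterior mean = 0.2611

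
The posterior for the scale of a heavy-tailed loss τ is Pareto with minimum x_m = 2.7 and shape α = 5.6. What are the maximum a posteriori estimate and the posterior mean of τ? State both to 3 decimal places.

MAP = 2.700, posterior mean = 3.287

The Pareto density is strictly decreasing on [x_m, ∞), so the mode is x_m = 2.700.
Mean = α·x_m/(α−1) = 5.6·2.7/4.6 = 3.287.
The posterior is right-skewed, so the mean exceeds the mode.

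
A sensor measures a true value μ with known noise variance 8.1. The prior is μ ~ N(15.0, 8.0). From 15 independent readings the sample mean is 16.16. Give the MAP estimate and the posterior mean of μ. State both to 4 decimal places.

Posterior for μ is Normal. Precision-weighted mean: (1/8.0·15.0 + 15/8.1·16.16) / (1/8.0 + 15/8.1) = 16.0867.
A Normal posterior is symmetric, so mode = mean.

MAP estimate = 16.0867, posterior mean = 16.0867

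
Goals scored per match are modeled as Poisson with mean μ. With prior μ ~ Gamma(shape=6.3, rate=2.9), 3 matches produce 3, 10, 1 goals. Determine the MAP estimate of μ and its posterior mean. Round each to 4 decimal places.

MAP = 3.2712, posterior mean = 3.4407

Σ counts = 14. Posterior: Gamma(shape = 6.3+14 = 20.3, rate = 2.9+3 = 5.9).
Mode = (α−1)/β = 19.3/5.9 = 3.2712.
Mean = α/β = 20.3/5.9 = 3.4407.
Mean > mode: the posterior has a right tail.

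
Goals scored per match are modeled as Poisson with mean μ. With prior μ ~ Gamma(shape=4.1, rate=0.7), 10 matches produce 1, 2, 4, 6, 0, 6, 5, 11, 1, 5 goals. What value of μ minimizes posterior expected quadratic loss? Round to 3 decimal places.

4.215

Σ counts = 41. Posterior: Gamma(shape = 4.1+41 = 45.1, rate = 0.7+10 = 10.7).
Mode = (α−1)/β = 44.1/10.7 = 4.121.
Mean = α/β = 45.1/10.7 = 4.215.
Quadratic loss ⇒ the optimal estimator is the posterior mean.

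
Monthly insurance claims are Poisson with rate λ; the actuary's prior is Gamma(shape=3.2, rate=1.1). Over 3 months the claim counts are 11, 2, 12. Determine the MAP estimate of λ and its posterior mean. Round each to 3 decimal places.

Σ counts = 25. Posterior: Gamma(shape = 3.2+25 = 28.2, rate = 1.1+3 = 4.1).
Mode = (α−1)/β = 27.2/4.1 = 6.634.
Mean = α/β = 28.2/4.1 = 6.878.

MAP estimate = 6.634, posterior mean = 6.878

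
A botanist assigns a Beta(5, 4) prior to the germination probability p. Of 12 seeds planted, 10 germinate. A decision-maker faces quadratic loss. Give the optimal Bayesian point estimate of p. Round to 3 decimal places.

0.714

Posterior: Beta(5+10, 4+2) = Beta(15, 6).
Mode = (15−1)/(15+6−2) = 14/19 = 0.737.
Mean = 15/(15+6) = 15/21 = 0.714.
Quadratic loss ⇒ the optimal estimator is the posterior mean.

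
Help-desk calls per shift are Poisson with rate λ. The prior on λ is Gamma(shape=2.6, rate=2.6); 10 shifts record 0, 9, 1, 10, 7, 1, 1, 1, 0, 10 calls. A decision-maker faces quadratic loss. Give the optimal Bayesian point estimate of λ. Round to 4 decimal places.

Σ counts = 40. Posterior: Gamma(shape = 2.6+40 = 42.6, rate = 2.6+10 = 12.6).
Mode = (α−1)/β = 41.6/12.6 = 3.3016.
Mean = α/β = 42.6/12.6 = 3.3810.
Quadratic loss ⇒ the optimal estimator is the posterior mean.

3.3810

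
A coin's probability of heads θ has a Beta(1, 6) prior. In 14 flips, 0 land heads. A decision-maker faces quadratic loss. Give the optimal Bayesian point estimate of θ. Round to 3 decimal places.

Posterior: Beta(1+0, 6+14) = Beta(1, 20).
Since α = 1 ≤ 1 and β > 1, the Beta density is monotone decreasing on [0,1]; the mode is at 0.
Mean = 1/(1+20) = 0.048.
Quadratic loss ⇒ the optimal estimator is the posterior mean.

0.048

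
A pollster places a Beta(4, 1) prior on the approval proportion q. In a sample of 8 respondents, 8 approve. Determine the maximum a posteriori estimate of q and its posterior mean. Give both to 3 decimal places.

Posterior: Beta(4+8, 1+0) = Beta(12, 1).
Since β = 1 ≤ 1 and α > 1, the Beta density is monotone increasing on [0,1]; the mode is at 1.
Mean = 12/(12+1) = 0.923.
The posterior is left-skewed, so the mode exceeds the mean.

MAP = 1.000; posterior mean = 0.923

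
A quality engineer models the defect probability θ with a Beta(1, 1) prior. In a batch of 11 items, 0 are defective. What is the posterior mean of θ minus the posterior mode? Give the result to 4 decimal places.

0.0769

Posterior: Beta(1+0, 1+11) = Beta(1, 12).
Since α = 1 ≤ 1 and β > 1, the Beta density is monotone decreasing on [0,1]; the mode is at 0.
Mean = 1/(1+12) = 0.0769.
Difference = 0.0769 − 0.0000 = 0.0769.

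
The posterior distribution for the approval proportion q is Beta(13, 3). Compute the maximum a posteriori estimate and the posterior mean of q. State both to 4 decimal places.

MAP: 0.8571. Posterior mean: 0.8125.

Mode = (13−1)/(13+3−2) = 12/14 = 0.8571.
Mean = 13/(13+3) = 13/16 = 0.8125.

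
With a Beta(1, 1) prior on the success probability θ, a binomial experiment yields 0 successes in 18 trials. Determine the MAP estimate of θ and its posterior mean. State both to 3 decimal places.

MAP estimate = 0.000, posterior mean = 0.050

Posterior: Beta(1+0, 1+18) = Beta(1, 19).
Since α = 1 ≤ 1 and β > 1, the Beta density is monotone decreasing on [0,1]; the mode is at 0.
Mean = 1/(1+19) = 0.050.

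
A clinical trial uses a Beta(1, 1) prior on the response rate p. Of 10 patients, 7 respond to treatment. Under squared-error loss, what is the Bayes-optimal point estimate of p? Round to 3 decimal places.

0.667

Posterior: Beta(1+7, 1+3) = Beta(8, 4).
Mode = (8−1)/(8+4−2) = 7/10 = 0.700.
With a flat prior the MAP equals the MLE, 7/10.
Mean = 8/(8+4) = 8/12 = 0.667.
Squared-error loss ⇒ the optimal estimator is the posterior mean.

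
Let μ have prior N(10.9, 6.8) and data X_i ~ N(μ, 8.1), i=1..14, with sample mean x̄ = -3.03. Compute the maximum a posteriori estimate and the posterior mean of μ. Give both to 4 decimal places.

Posterior for μ is Normal. Precision-weighted mean: (1/6.8·10.9 + 14/8.1·-3.03) / (1/6.8 + 14/8.1) = -1.9377.
A Normal posterior is symmetric, so mode = mean.

MAP = -1.9377, posterior mean = -1.9377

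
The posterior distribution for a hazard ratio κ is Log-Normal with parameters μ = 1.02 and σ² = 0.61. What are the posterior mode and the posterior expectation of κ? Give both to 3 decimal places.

MAP = 1.507, posterior mean = 3.762

Mode = exp(μ − σ²) = exp(0.41) = 1.507.
Mean = exp(μ + σ²/2) = exp(1.325) = 3.762.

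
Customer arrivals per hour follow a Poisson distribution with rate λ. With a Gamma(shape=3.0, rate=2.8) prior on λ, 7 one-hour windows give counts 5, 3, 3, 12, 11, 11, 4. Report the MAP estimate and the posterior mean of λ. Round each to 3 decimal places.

MAP estimate = 5.204, posterior mean = 5.306

Σ counts = 49. Posterior: Gamma(shape = 3.0+49 = 52.0, rate = 2.8+7 = 9.8).
Mode = (α−1)/β = 51.0/9.8 = 5.204.
Mean = α/β = 52.0/9.8 = 5.306.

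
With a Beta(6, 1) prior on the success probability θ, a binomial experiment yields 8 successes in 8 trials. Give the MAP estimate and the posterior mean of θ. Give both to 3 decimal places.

Posterior: Beta(6+8, 1+0) = Beta(14, 1).
Since β = 1 ≤ 1 and α > 1, the Beta density is monotone increasing on [0,1]; the mode is at 1.
Mean = 14/(14+1) = 0.933.
Mode > mean: the posterior has a left tail.

θ_MAP = 1.000, E[θ|data] = 0.933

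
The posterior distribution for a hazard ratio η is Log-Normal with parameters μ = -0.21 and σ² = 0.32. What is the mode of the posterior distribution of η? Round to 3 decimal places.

0.589

Mode = exp(μ − σ²) = exp(-0.53) = 0.589.
Mean = exp(μ + σ²/2) = exp(-0.050) = 0.951.
This is the posterior mode — the MAP estimate.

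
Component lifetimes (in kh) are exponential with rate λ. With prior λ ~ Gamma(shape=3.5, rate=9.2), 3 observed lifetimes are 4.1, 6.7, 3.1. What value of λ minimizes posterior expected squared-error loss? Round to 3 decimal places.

0.281

Σ times = 13.9. Posterior: Gamma(shape = 3.5+3 = 6.5, rate = 9.2+13.9 = 23.1).
Mode = (α−1)/β = 5.5/23.1 = 0.238.
Mean = α/β = 6.5/23.1 = 0.281.
Squared-error loss ⇒ the optimal estimator is the posterior mean.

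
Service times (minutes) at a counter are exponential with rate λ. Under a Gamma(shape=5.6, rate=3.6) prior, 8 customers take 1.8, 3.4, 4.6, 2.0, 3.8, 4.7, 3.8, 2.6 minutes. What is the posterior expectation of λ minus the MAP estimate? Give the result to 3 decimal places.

Σ times = 26.7. Posterior: Gamma(shape = 5.6+8 = 13.6, rate = 3.6+26.7 = 30.3).
Mode = (α−1)/β = 12.6/30.3 = 0.416.
Mean = α/β = 13.6/30.3 = 0.449.
Difference = 0.449 − 0.416 = 0.033.

0.033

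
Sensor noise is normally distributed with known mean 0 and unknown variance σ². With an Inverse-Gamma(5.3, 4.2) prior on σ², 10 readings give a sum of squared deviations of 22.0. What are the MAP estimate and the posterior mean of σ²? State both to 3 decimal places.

MAP estimate = 1.345, posterior mean = 1.634

Posterior: Inverse-Gamma(shape = 5.3+10/2 = 10.3, scale = 4.2+22.0/2 = 15.2).
Mode = β/(α+1) = 15.2/11.3 = 1.345.
Mean = β/(α−1) = 15.2/9.3 = 1.634.
The posterior is right-skewed, so the mean exceeds the mode.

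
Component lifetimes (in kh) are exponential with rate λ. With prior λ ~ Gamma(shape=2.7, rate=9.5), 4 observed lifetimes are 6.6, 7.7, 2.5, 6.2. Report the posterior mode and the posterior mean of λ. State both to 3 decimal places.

posterior mode = 0.175, posterior mean = 0.206

Σ times = 23.0. Posterior: Gamma(shape = 2.7+4 = 6.7, rate = 9.5+23.0 = 32.5).
Mode = (α−1)/β = 5.7/32.5 = 0.175.
Mean = α/β = 6.7/32.5 = 0.206.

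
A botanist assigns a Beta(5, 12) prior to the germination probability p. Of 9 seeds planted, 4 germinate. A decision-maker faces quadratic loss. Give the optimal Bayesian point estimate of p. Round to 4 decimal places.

0.3462

Posterior: Beta(5+4, 12+5) = Beta(9, 17).
Mode = (9−1)/(9+17−2) = 8/24 = 0.3333.
Mean = 9/(9+17) = 9/26 = 0.3462.
Quadratic loss ⇒ the optimal estimator is the posterior mean.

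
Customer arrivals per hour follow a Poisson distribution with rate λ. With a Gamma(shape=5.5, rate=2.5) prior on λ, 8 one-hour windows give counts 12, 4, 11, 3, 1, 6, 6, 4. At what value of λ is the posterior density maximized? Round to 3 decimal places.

Σ counts = 47. Posterior: Gamma(shape = 5.5+47 = 52.5, rate = 2.5+8 = 10.5).
Mode = (α−1)/β = 51.5/10.5 = 4.905.
Mean = α/β = 52.5/10.5 = 5.000.
This is the posterior mode — the MAP estimate.

4.905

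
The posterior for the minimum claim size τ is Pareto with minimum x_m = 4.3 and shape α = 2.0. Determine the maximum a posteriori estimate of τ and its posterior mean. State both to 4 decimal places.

The Pareto density is strictly decreasing on [x_m, ∞), so the mode is x_m = 4.3000.
Mean = α·x_m/(α−1) = 2.0·4.3/1.0 = 8.6000.

MAP = 4.3000, posterior mean = 8.6000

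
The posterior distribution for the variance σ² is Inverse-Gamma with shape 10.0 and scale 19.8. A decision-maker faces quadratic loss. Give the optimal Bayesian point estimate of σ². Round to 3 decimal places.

Mode = β/(α+1) = 19.8/11.0 = 1.800.
Mean = β/(α−1) = 19.8/9.0 = 2.200.
Quadratic loss ⇒ the optimal estimator is the posterior mean.

2.200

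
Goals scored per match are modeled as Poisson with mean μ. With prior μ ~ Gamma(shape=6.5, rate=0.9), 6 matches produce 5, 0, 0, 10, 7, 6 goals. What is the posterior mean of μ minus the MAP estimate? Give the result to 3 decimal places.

Σ counts = 28. Posterior: Gamma(shape = 6.5+28 = 34.5, rate = 0.9+6 = 6.9).
Mode = (α−1)/β = 33.5/6.9 = 4.855.
Mean = α/β = 34.5/6.9 = 5.000.
Difference = 5.000 − 4.855 = 0.145.
Mean > mode: the posterior has a right tail.

0.145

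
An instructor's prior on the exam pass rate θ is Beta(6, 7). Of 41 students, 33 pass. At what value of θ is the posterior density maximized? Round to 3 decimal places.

Posterior: Beta(6+33, 7+8) = Beta(39, 15).
Mode = (39−1)/(39+15−2) = 38/52 = 0.731.
Mean = 39/(39+15) = 39/54 = 0.722.
This is the posterior mode — the MAP estimate.

0.731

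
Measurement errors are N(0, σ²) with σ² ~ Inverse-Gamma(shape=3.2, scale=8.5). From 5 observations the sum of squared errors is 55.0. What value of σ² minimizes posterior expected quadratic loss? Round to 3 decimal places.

7.660

Posterior: Inverse-Gamma(shape = 3.2+5/2 = 5.7, scale = 8.5+55.0/2 = 36.0).
Mode = β/(α+1) = 36.0/6.7 = 5.373.
Mean = β/(α−1) = 36.0/4.7 = 7.660.
Quadratic loss ⇒ the optimal estimator is the posterior mean.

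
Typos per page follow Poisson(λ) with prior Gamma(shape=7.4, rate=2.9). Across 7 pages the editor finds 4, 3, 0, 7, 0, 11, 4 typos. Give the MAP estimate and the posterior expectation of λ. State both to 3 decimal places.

Σ counts = 29. Posterior: Gamma(shape = 7.4+29 = 36.4, rate = 2.9+7 = 9.9).
Mode = (α−1)/β = 35.4/9.9 = 3.576.
Mean = α/β = 36.4/9.9 = 3.677.

MAP = 3.576; posterior mean = 3.677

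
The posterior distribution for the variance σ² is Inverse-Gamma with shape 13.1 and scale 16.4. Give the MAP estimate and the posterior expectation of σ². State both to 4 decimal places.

MAP = 1.1631, posterior mean = 1.3554

Mode = β/(α+1) = 16.4/14.1 = 1.1631.
Mean = β/(α−1) = 16.4/12.1 = 1.3554.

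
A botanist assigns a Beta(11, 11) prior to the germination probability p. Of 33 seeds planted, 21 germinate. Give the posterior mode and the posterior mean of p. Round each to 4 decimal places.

Posterior: Beta(11+21, 11+12) = Beta(32, 23).
Mode = (32−1)/(32+23−2) = 31/53 = 0.5849.
Mean = 32/(32+23) = 32/55 = 0.5818.
Mode > mean: the posterior has a left tail.

MAP = 0.5849, posterior mean = 0.5818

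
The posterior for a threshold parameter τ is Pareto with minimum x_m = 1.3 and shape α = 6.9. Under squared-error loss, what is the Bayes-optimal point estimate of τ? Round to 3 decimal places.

1.520

The Pareto density is strictly decreasing on [x_m, ∞), so the mode is x_m = 1.300.
Mean = α·x_m/(α−1) = 6.9·1.3/5.9 = 1.520.
Squared-error loss ⇒ the optimal estimator is the posterior mean.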